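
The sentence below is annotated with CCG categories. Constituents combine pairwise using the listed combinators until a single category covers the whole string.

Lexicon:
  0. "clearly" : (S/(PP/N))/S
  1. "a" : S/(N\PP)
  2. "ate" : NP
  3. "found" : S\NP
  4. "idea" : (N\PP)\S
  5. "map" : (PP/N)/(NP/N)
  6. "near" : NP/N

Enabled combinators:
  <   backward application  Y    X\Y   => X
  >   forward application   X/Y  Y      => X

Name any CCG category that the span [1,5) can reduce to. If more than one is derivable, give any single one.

S

[0,7] S   >
  [0,5] S/(PP/N)   >
    [0,1] "clearly" : (S/(PP/N))/S
    [1,5] S   >
      [1,2] "a" : S/(N\PP)
      [2,5] N\PP   <
        [2,4] S   <
          [2,3] "ate" : NP
          [3,4] "found" : S\NP
        [4,5] "idea" : (N\PP)\S
  [5,7] PP/N   >
    [5,6] "map" : (PP/N)/(NP/N)
    [6,7] "near" : NP/N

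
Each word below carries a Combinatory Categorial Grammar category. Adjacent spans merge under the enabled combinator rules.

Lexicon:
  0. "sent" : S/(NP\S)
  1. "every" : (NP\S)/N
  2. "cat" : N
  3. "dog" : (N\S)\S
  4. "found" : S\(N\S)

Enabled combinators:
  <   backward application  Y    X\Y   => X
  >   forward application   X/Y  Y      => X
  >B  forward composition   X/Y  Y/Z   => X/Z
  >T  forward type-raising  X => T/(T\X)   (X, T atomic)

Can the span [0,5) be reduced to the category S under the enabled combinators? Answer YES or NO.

[0,5] S   <
  [0,4] N\S   <
    [0,3] S   >
      [0,1] "sent" : S/(NP\S)
      [1,3] NP\S   >
        [1,2] "every" : (NP\S)/N
        [2,3] "cat" : N
    [3,4] "dog" : (N\S)\S
  [4,5] "found" : S\(N\S)

YES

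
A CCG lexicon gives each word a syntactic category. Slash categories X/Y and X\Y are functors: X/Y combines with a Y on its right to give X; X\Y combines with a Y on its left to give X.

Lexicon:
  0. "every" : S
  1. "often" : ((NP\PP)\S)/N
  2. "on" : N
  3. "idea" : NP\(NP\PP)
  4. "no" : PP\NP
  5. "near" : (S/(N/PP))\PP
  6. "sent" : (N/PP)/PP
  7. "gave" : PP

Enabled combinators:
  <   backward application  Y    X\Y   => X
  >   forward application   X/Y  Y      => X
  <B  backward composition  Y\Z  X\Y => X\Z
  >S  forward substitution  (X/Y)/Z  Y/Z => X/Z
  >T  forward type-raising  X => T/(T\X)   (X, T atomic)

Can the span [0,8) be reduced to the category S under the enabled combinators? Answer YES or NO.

[0,8] S   >
  [0,6] S/(N/PP)   <
    [0,5] PP   <
      [0,4] NP   <
        [0,3] NP\PP   <
          [0,1] "every" : S
          [1,3] (NP\PP)\S   >
            [1,2] "often" : ((NP\PP)\S)/N
            [2,3] "on" : N
        [3,4] "idea" : NP\(NP\PP)
      [4,5] "no" : PP\NP
    [5,6] "near" : (S/(N/PP))\PP
  [6,8] N/PP   >
    [6,7] "sent" : (N/PP)/PP
    [7,8] "gave" : PP

YES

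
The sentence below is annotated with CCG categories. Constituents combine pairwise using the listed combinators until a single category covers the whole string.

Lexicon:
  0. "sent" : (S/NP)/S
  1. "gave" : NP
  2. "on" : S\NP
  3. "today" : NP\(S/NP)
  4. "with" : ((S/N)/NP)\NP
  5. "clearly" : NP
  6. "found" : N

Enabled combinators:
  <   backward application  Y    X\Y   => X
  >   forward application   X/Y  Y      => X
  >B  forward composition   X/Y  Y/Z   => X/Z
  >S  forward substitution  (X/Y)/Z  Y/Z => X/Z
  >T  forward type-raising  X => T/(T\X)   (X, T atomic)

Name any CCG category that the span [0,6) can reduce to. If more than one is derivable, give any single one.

[0,7] S   >
  [0,6] S/N   >
    [0,5] (S/N)/NP   <
      [0,4] NP   <
        [0,3] S/NP   >
          [0,1] "sent" : (S/NP)/S
          [1,3] S   >
            [1,2] S/(S\NP)   >T
              [1,2] "gave" : NP
            [2,3] "on" : S\NP
        [3,4] "today" : NP\(S/NP)
      [4,5] "with" : ((S/N)/NP)\NP
    [5,6] "clearly" : NP
  [6,7] "found" : N

S/N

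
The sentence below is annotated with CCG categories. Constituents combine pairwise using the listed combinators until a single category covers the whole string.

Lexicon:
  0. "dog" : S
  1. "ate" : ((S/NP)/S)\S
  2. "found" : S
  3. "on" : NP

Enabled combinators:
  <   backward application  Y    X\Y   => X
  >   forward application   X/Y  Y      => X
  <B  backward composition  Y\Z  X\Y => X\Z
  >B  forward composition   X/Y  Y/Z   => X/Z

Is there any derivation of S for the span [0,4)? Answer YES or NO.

YES

[0,4] S   >
  [0,3] S/NP   >
    [0,2] (S/NP)/S   <
      [0,1] "dog" : S
      [1,2] "ate" : ((S/NP)/S)\S
    [2,3] "found" : S
  [3,4] "on" : NP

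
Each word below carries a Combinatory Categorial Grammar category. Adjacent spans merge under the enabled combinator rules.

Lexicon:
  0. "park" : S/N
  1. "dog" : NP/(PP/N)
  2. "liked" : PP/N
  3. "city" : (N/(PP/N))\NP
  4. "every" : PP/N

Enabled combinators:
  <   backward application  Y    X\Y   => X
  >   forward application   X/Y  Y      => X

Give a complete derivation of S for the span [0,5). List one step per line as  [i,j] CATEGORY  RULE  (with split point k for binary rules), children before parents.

[0,5] S   >
  [0,1] "park" : S/N
  [1,5] N   >
    [1,4] N/(PP/N)   <
      [1,3] NP   >
        [1,2] "dog" : NP/(PP/N)
        [2,3] "liked" : PP/N
      [3,4] "city" : (N/(PP/N))\NP
    [4,5] "every" : PP/N

[0,1] S/N  lex  "park"
[1,2] NP/(PP/N)  lex  "dog"
[2,3] PP/N  lex  "liked"
[1,3] NP  >  k=2
[3,4] (N/(PP/N))\NP  lex  "city"
[1,4] N/(PP/N)  <  k=3
[4,5] PP/N  lex  "every"
[1,5] N  >  k=4
[0,5] S  >  k=1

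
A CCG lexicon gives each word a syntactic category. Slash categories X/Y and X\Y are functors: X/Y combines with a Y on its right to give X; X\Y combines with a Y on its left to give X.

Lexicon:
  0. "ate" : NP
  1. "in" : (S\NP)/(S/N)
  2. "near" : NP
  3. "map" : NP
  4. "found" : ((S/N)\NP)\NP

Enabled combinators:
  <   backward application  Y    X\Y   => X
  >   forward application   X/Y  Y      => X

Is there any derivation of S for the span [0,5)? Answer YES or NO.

[0,5] S   <
  [0,1] "ate" : NP
  [1,5] S\NP   >
    [1,2] "in" : (S\NP)/(S/N)
    [2,5] S/N   <
      [2,3] "near" : NP
      [3,5] (S/N)\NP   <
        [3,4] "map" : NP
        [4,5] "found" : ((S/N)\NP)\NP

YES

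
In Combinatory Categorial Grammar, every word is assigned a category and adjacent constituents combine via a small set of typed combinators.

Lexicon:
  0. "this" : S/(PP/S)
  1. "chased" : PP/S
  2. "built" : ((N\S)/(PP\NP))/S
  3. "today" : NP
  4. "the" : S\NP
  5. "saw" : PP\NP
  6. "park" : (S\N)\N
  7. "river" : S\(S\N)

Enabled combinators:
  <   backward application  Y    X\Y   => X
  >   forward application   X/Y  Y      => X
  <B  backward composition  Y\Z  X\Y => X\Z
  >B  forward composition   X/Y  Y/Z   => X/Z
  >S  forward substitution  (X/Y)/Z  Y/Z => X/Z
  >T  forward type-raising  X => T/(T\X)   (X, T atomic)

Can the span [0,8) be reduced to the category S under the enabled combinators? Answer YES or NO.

[0,8] S   <
  [0,7] S\N   <
    [0,6] N   <
      [0,2] S   >
        [0,1] "this" : S/(PP/S)
        [1,2] "chased" : PP/S
      [2,6] N\S   >
        [2,5] (N\S)/(PP\NP)   >
          [2,3] "built" : ((N\S)/(PP\NP))/S
          [3,5] S   <
            [3,4] "today" : NP
            [4,5] "the" : S\NP
        [5,6] "saw" : PP\NP
    [6,7] "park" : (S\N)\N
  [7,8] "river" : S\(S\N)

YES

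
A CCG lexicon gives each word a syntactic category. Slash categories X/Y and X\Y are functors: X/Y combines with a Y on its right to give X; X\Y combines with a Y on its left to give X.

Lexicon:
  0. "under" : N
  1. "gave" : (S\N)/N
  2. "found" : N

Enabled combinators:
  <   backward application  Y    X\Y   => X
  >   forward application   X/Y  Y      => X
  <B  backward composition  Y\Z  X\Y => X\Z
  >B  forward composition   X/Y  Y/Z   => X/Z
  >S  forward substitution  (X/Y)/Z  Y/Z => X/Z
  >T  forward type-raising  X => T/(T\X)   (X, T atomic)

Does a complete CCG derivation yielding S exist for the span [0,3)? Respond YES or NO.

YES

[0,3] S   >
  [0,1] S/(S\N)   >T
    [0,1] "under" : N
  [1,3] S\N   >
    [1,2] "gave" : (S\N)/N
    [2,3] "found" : N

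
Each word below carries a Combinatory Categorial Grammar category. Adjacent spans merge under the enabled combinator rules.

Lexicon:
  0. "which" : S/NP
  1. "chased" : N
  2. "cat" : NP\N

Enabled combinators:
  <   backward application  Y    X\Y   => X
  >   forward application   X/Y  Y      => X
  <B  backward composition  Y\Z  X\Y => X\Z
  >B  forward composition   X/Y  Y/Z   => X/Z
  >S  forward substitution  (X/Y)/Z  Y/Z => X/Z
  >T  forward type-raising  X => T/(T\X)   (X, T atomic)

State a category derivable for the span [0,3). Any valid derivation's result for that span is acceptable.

[0,3] S   >
  [0,1] "which" : S/NP
  [1,3] NP   <
    [1,2] "chased" : N
    [2,3] "cat" : NP\N

S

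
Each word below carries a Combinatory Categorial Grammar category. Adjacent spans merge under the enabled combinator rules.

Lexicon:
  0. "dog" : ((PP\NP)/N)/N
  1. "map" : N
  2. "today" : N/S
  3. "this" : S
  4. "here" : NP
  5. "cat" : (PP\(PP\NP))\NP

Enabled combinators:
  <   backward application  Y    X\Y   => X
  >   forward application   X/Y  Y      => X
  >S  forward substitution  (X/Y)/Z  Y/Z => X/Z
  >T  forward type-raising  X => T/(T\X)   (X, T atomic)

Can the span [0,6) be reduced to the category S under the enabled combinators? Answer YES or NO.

((PP\NP)/N)/N N N/S S NP (PP\(PP\NP))\NP
CKY chart[0,6] = {N/(N\PP), NP/(NP\PP), PP, PP/(PP\PP), S/(S\PP)}; S ∉ chart

NO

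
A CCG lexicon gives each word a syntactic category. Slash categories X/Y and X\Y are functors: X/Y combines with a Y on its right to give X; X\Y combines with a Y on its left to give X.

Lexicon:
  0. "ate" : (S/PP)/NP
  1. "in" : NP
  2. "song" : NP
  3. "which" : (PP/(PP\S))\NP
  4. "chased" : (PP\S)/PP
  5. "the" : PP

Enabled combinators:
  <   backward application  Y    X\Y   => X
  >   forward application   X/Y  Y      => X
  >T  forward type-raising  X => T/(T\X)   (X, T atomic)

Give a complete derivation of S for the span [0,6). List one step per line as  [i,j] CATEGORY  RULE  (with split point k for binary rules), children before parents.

[0,6] S   >
  [0,2] S/PP   >
    [0,1] "ate" : (S/PP)/NP
    [1,2] "in" : NP
  [2,6] PP   >
    [2,4] PP/(PP\S)   <
      [2,3] "song" : NP
      [3,4] "which" : (PP/(PP\S))\NP
    [4,6] PP\S   >
      [4,5] "chased" : (PP\S)/PP
      [5,6] "the" : PP

[0,1] (S/PP)/NP  lex  "ate"
[1,2] NP  lex  "in"
[0,2] S/PP  >  k=1
[2,3] NP  lex  "song"
[3,4] (PP/(PP\S))\NP  lex  "which"
[2,4] PP/(PP\S)  <  k=3
[4,5] (PP\S)/PP  lex  "chased"
[5,6] PP  lex  "the"
[4,6] PP\S  >  k=5
[2,6] PP  >  k=4
[0,6] S  >  k=2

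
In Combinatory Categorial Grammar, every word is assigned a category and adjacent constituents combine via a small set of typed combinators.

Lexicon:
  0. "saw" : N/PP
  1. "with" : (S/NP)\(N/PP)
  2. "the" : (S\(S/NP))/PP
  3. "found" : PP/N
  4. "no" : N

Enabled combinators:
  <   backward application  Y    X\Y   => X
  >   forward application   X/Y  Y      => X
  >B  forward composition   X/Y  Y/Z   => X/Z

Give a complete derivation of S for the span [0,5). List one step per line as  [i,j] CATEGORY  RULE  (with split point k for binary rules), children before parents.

[0,1] N/PP  lex  "saw"
[1,2] (S/NP)\(N/PP)  lex  "with"
[0,2] S/NP  <  k=1
[2,3] (S\(S/NP))/PP  lex  "the"
[3,4] PP/N  lex  "found"
[4,5] N  lex  "no"
[3,5] PP  >  k=4
[2,5] S\(S/NP)  >  k=3
[0,5] S  <  k=2

[0,5] S   <
  [0,2] S/NP   <
    [0,1] "saw" : N/PP
    [1,2] "with" : (S/NP)\(N/PP)
  [2,5] S\(S/NP)   >
    [2,3] "the" : (S\(S/NP))/PP
    [3,5] PP   >
      [3,4] "found" : PP/N
      [4,5] "no" : N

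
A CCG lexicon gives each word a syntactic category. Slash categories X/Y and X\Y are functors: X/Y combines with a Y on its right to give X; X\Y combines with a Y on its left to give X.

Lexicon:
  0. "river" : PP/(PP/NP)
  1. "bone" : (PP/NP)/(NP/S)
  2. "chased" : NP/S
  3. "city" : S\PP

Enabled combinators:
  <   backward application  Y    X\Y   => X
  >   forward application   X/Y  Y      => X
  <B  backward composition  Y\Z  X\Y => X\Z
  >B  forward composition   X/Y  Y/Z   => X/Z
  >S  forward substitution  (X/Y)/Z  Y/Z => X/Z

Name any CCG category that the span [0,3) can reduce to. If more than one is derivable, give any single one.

[0,4] S   <
  [0,3] PP   >
    [0,1] "river" : PP/(PP/NP)
    [1,3] PP/NP   >
      [1,2] "bone" : (PP/NP)/(NP/S)
      [2,3] "chased" : NP/S
  [3,4] "city" : S\PP

PP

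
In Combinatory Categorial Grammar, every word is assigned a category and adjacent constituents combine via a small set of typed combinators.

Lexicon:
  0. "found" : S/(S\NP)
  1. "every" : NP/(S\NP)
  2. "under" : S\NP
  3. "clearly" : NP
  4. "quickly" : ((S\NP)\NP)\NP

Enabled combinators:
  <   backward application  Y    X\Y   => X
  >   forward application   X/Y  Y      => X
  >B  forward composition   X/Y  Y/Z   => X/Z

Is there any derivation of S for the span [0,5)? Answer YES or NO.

[0,5] S   >
  [0,1] "found" : S/(S\NP)
  [1,5] S\NP   <
    [1,3] NP   >
      [1,2] "every" : NP/(S\NP)
      [2,3] "under" : S\NP
    [3,5] (S\NP)\NP   <
      [3,4] "clearly" : NP
      [4,5] "quickly" : ((S\NP)\NP)\NP

YES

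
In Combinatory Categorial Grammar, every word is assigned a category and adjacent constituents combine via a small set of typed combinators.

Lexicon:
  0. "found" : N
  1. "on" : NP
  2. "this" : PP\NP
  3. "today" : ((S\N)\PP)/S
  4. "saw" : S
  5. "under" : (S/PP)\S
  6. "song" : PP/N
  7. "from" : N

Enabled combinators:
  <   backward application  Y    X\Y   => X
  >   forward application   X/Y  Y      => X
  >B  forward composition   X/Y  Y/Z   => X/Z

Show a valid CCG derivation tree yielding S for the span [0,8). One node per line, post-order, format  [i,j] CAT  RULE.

[0,8] S   <
  [0,1] "found" : N
  [1,8] S\N   <
    [1,3] PP   <
      [1,2] "on" : NP
      [2,3] "this" : PP\NP
    [3,8] (S\N)\PP   >
      [3,4] "today" : ((S\N)\PP)/S
      [4,8] S   >
        [4,7] S/N   >B
          [4,6] S/PP   <
            [4,5] "saw" : S
            [5,6] "under" : (S/PP)\S
          [6,7] "song" : PP/N
        [7,8] "from" : N

[0,1] N  lex  "found"
[1,2] NP  lex  "on"
[2,3] PP\NP  lex  "this"
[1,3] PP  <  k=2
[3,4] ((S\N)\PP)/S  lex  "today"
[4,5] S  lex  "saw"
[5,6] (S/PP)\S  lex  "under"
[4,6] S/PP  <  k=5
[6,7] PP/N  lex  "song"
[4,7] S/N  >B  k=6
[7,8] N  lex  "from"
[4,8] S  >  k=7
[3,8] (S\N)\PP  >  k=4
[1,8] S\N  <  k=3
[0,8] S  <  k=1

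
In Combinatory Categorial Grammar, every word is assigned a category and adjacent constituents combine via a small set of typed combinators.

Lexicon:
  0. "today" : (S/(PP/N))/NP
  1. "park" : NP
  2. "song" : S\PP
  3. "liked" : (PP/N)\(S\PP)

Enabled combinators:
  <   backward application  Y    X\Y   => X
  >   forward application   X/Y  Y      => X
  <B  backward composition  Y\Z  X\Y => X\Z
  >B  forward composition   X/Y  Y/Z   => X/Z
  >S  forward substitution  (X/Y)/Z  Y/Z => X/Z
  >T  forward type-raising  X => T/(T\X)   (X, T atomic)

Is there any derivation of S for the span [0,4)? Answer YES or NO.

[0,4] S   >
  [0,2] S/(PP/N)   >
    [0,1] "today" : (S/(PP/N))/NP
    [1,2] "park" : NP
  [2,4] PP/N   <
    [2,3] "song" : S\PP
    [3,4] "liked" : (PP/N)\(S\PP)

YES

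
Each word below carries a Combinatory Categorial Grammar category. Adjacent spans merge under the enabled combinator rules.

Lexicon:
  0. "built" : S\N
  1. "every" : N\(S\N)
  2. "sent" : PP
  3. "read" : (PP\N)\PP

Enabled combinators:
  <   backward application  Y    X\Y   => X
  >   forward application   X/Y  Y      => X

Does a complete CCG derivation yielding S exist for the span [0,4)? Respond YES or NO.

NO

S\N N\(S\N) PP (PP\N)\PP
CKY chart[0,4] = {PP}; S ∉ chart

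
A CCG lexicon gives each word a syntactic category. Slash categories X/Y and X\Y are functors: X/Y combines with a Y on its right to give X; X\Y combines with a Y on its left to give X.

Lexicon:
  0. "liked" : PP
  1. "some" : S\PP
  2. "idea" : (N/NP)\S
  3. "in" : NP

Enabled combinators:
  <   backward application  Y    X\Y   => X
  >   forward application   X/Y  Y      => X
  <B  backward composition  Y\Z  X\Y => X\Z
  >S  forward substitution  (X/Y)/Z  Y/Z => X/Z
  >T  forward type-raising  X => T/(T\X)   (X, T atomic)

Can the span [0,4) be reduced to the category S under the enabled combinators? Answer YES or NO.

PP S\PP (N/NP)\S NP
CKY chart[0,4] = {N, N/(N\N), NP/(NP\N), PP/(PP\N), S/(S\N)}; S ∉ chart

NO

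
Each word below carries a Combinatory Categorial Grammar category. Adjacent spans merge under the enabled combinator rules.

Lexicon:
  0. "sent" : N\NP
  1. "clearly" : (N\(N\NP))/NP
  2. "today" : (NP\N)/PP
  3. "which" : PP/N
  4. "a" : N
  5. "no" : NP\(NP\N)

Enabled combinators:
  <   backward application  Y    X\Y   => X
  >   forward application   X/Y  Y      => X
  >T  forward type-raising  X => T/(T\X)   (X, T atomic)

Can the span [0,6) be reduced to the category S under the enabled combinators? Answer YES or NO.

NO

N\NP (N\(N\NP))/NP (NP\N)/PP PP/N N NP\(NP\N)
CKY chart[0,6] = {N, N/(N\N), NP/(NP\N), PP/(PP\N), S/(S\N)}; S ∉ chart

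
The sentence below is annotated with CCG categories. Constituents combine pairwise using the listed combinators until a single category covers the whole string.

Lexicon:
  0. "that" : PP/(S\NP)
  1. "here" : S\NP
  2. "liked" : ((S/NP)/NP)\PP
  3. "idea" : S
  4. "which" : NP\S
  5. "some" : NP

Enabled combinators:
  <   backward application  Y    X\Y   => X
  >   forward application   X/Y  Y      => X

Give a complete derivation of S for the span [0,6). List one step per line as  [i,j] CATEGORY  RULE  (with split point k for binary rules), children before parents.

[0,1] PP/(S\NP)  lex  "that"
[1,2] S\NP  lex  "here"
[0,2] PP  >  k=1
[2,3] ((S/NP)/NP)\PP  lex  "liked"
[0,3] (S/NP)/NP  <  k=2
[3,4] S  lex  "idea"
[4,5] NP\S  lex  "which"
[3,5] NP  <  k=4
[0,5] S/NP  >  k=3
[5,6] NP  lex  "some"
[0,6] S  >  k=5

[0,6] S   >
  [0,5] S/NP   >
    [0,3] (S/NP)/NP   <
      [0,2] PP   >
        [0,1] "that" : PP/(S\NP)
        [1,2] "here" : S\NP
      [2,3] "liked" : ((S/NP)/NP)\PP
    [3,5] NP   <
      [3,4] "idea" : S
      [4,5] "which" : NP\S
  [5,6] "some" : NP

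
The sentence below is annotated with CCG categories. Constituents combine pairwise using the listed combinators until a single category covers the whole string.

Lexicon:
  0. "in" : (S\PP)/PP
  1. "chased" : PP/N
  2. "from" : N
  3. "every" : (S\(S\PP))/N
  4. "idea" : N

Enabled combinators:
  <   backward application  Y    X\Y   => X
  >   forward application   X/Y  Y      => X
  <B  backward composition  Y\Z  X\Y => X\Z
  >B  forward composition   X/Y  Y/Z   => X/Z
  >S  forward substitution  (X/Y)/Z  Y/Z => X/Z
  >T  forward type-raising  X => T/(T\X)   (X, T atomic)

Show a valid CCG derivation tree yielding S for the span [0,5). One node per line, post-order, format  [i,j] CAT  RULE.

[0,1] (S\PP)/PP  lex  "in"
[1,2] PP/N  lex  "chased"
[2,3] N  lex  "from"
[1,3] PP  >  k=2
[0,3] S\PP  >  k=1
[3,4] (S\(S\PP))/N  lex  "every"
[4,5] N  lex  "idea"
[3,5] S\(S\PP)  >  k=4
[0,5] S  <  k=3

[0,5] S   <
  [0,3] S\PP   >
    [0,1] "in" : (S\PP)/PP
    [1,3] PP   >
      [1,2] "chased" : PP/N
      [2,3] "from" : N
  [3,5] S\(S\PP)   >
    [3,4] "every" : (S\(S\PP))/N
    [4,5] "idea" : N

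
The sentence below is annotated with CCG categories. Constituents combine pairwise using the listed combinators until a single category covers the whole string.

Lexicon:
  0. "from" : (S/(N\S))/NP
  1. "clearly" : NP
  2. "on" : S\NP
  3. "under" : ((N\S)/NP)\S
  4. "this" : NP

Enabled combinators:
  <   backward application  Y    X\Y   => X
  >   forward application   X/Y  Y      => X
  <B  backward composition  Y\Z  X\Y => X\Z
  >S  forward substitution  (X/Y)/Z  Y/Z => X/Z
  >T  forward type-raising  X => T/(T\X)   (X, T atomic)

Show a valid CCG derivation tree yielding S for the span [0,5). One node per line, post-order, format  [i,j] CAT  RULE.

[0,5] S   >
  [0,4] S/NP   >S
    [0,1] "from" : (S/(N\S))/NP
    [1,4] (N\S)/NP   <
      [1,3] S   <
        [1,2] "clearly" : NP
        [2,3] "on" : S\NP
      [3,4] "under" : ((N\S)/NP)\S
  [4,5] "this" : NP

[0,1] (S/(N\S))/NP  lex  "from"
[1,2] NP  lex  "clearly"
[2,3] S\NP  lex  "on"
[1,3] S  <  k=2
[3,4] ((N\S)/NP)\S  lex  "under"
[1,4] (N\S)/NP  <  k=3
[0,4] S/NP  >S  k=1
[4,5] NP  lex  "this"
[0,5] S  >  k=4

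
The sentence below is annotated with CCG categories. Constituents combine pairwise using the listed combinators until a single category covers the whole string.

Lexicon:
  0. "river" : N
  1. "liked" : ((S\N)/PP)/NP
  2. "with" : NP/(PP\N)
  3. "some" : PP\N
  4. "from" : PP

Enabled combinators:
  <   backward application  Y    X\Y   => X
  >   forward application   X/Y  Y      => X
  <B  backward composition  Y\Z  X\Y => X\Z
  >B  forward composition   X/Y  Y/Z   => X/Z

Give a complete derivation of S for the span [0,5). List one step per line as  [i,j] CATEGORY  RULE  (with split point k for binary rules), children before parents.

[0,5] S   <
  [0,1] "river" : N
  [1,5] S\N   >
    [1,4] (S\N)/PP   >
      [1,2] "liked" : ((S\N)/PP)/NP
      [2,4] NP   >
        [2,3] "with" : NP/(PP\N)
        [3,4] "some" : PP\N
    [4,5] "from" : PP

[0,1] N  lex  "river"
[1,2] ((S\N)/PP)/NP  lex  "liked"
[2,3] NP/(PP\N)  lex  "with"
[3,4] PP\N  lex  "some"
[2,4] NP  >  k=3
[1,4] (S\N)/PP  >  k=2
[4,5] PP  lex  "from"
[1,5] S\N  >  k=4
[0,5] S  <  k=1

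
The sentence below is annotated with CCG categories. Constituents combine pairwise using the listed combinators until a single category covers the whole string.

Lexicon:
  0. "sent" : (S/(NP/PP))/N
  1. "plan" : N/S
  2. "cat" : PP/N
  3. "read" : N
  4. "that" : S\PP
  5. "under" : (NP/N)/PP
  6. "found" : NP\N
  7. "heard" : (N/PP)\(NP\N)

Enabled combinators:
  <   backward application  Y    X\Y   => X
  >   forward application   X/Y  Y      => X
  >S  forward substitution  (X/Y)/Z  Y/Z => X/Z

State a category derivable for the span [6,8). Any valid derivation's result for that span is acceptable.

[0,8] S   >
  [0,5] S/(NP/PP)   >
    [0,1] "sent" : (S/(NP/PP))/N
    [1,5] N   >
      [1,2] "plan" : N/S
      [2,5] S   <
        [2,4] PP   >
          [2,3] "cat" : PP/N
          [3,4] "read" : N
        [4,5] "that" : S\PP
  [5,8] NP/PP   >S
    [5,6] "under" : (NP/N)/PP
    [6,8] N/PP   <
      [6,7] "found" : NP\N
      [7,8] "heard" : (N/PP)\(NP\N)

N/PP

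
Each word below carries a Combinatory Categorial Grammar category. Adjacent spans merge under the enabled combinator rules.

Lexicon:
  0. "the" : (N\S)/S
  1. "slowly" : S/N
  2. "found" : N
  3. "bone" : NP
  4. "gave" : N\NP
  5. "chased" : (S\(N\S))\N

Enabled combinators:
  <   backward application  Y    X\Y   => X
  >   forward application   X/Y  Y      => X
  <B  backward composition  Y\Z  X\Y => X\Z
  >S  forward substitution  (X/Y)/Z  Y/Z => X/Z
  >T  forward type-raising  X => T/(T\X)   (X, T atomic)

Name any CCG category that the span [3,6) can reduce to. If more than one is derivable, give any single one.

[0,6] S   <
  [0,3] N\S   >
    [0,1] "the" : (N\S)/S
    [1,3] S   >
      [1,2] "slowly" : S/N
      [2,3] "found" : N
  [3,6] S\(N\S)   <
    [3,5] N   <
      [3,4] "bone" : NP
      [4,5] "gave" : N\NP
    [5,6] "chased" : (S\(N\S))\N

S\(N\S)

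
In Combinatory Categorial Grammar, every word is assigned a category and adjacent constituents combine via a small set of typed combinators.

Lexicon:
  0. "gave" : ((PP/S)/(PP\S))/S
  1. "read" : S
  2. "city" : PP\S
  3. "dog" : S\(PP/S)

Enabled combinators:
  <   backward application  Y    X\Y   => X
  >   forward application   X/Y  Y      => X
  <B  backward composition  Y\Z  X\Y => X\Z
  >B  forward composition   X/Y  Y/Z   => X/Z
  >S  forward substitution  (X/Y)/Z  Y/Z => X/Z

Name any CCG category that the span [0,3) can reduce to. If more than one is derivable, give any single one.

PP/S

[0,4] S   <
  [0,3] PP/S   >
    [0,2] (PP/S)/(PP\S)   >
      [0,1] "gave" : ((PP/S)/(PP\S))/S
      [1,2] "read" : S
    [2,3] "city" : PP\S
  [3,4] "dog" : S\(PP/S)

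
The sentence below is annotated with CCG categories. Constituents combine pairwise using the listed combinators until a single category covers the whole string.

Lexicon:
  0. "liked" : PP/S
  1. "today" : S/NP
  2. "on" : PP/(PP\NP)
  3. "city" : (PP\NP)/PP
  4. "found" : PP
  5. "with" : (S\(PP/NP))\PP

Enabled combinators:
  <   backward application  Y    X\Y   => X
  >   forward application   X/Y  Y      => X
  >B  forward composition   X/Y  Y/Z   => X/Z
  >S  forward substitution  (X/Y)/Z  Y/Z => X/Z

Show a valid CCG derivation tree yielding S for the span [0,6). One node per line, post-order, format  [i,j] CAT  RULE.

[0,6] S   <
  [0,2] PP/NP   >B
    [0,1] "liked" : PP/S
    [1,2] "today" : S/NP
  [2,6] S\(PP/NP)   <
    [2,5] PP   >
      [2,3] "on" : PP/(PP\NP)
      [3,5] PP\NP   >
        [3,4] "city" : (PP\NP)/PP
        [4,5] "found" : PP
    [5,6] "with" : (S\(PP/NP))\PP

[0,1] PP/S  lex  "liked"
[1,2] S/NP  lex  "today"
[0,2] PP/NP  >B  k=1
[2,3] PP/(PP\NP)  lex  "on"
[3,4] (PP\NP)/PP  lex  "city"
[4,5] PP  lex  "found"
[3,5] PP\NP  >  k=4
[2,5] PP  >  k=3
[5,6] (S\(PP/NP))\PP  lex  "with"
[2,6] S\(PP/NP)  <  k=5
[0,6] S  <  k=2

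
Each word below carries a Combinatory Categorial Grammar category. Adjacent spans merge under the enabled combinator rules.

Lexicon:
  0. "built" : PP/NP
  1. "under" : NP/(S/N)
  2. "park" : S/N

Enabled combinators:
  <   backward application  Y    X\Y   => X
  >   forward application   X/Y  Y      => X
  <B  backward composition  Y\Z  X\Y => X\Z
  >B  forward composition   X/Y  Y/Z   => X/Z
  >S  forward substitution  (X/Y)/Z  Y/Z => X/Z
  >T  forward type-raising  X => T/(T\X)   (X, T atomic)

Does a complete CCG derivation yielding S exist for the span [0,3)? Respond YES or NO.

PP/NP NP/(S/N) S/N
CKY chart[0,3] = {N/(N\PP), NP/(NP\PP), PP, PP/(NP\NP), PP/(PP\PP), S/(S\PP)}; S ∉ chart

NO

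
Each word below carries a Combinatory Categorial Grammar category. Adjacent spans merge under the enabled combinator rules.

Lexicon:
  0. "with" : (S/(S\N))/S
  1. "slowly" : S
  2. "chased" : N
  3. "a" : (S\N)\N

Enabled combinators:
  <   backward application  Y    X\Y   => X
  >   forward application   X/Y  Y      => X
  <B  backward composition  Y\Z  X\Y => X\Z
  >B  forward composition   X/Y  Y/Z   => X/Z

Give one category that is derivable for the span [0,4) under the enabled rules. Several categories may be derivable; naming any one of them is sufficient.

[0,4] S   >
  [0,2] S/(S\N)   >
    [0,1] "with" : (S/(S\N))/S
    [1,2] "slowly" : S
  [2,4] S\N   <
    [2,3] "chased" : N
    [3,4] "a" : (S\N)\N

S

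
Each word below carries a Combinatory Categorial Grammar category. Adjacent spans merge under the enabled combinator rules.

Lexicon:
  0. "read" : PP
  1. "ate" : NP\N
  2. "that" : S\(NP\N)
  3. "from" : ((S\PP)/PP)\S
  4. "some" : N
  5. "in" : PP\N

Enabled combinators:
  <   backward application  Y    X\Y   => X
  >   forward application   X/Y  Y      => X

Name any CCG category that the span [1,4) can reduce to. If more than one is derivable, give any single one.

(S\PP)/PP

[0,6] S   <
  [0,1] "read" : PP
  [1,6] S\PP   >
    [1,4] (S\PP)/PP   <
      [1,3] S   <
        [1,2] "ate" : NP\N
        [2,3] "that" : S\(NP\N)
      [3,4] "from" : ((S\PP)/PP)\S
    [4,6] PP   <
      [4,5] "some" : N
      [5,6] "in" : PP\N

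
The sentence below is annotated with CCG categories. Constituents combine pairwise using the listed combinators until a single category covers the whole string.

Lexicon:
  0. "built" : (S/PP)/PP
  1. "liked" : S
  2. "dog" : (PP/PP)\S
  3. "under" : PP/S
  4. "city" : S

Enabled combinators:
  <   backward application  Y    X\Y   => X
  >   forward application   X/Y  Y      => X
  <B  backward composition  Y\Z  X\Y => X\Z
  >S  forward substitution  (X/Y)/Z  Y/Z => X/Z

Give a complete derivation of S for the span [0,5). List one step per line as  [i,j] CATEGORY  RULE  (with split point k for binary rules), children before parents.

[0,5] S   >
  [0,3] S/PP   >S
    [0,1] "built" : (S/PP)/PP
    [1,3] PP/PP   <
      [1,2] "liked" : S
      [2,3] "dog" : (PP/PP)\S
  [3,5] PP   >
    [3,4] "under" : PP/S
    [4,5] "city" : S

[0,1] (S/PP)/PP  lex  "built"
[1,2] S  lex  "liked"
[2,3] (PP/PP)\S  lex  "dog"
[1,3] PP/PP  <  k=2
[0,3] S/PP  >S  k=1
[3,4] PP/S  lex  "under"
[4,5] S  lex  "city"
[3,5] PP  >  k=4
[0,5] S  >  k=3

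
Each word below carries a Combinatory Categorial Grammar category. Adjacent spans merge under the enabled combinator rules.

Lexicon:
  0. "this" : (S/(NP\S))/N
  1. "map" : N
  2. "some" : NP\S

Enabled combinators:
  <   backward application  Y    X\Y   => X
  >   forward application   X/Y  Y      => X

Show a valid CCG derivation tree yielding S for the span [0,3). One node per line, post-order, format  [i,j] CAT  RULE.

[0,1] (S/(NP\S))/N  lex  "this"
[1,2] N  lex  "map"
[0,2] S/(NP\S)  >  k=1
[2,3] NP\S  lex  "some"
[0,3] S  >  k=2

[0,3] S   >
  [0,2] S/(NP\S)   >
    [0,1] "this" : (S/(NP\S))/N
    [1,2] "map" : N
  [2,3] "some" : NP\S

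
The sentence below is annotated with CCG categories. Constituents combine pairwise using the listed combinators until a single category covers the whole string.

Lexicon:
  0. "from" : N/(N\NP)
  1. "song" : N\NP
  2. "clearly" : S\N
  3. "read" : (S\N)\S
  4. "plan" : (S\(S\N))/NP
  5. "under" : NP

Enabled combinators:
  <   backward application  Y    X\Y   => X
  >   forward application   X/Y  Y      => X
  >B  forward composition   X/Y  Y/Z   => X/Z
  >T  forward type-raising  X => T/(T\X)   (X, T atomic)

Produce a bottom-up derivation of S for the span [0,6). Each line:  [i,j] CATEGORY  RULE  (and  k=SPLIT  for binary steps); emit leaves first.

[0,6] S   <
  [0,4] S\N   <
    [0,3] S   <
      [0,2] N   >
        [0,1] "from" : N/(N\NP)
        [1,2] "song" : N\NP
      [2,3] "clearly" : S\N
    [3,4] "read" : (S\N)\S
  [4,6] S\(S\N)   >
    [4,5] "plan" : (S\(S\N))/NP
    [5,6] "under" : NP

[0,1] N/(N\NP)  lex  "from"
[1,2] N\NP  lex  "song"
[0,2] N  >  k=1
[2,3] S\N  lex  "clearly"
[0,3] S  <  k=2
[3,4] (S\N)\S  lex  "read"
[0,4] S\N  <  k=3
[4,5] (S\(S\N))/NP  lex  "plan"
[5,6] NP  lex  "under"
[4,6] S\(S\N)  >  k=5
[0,6] S  <  k=4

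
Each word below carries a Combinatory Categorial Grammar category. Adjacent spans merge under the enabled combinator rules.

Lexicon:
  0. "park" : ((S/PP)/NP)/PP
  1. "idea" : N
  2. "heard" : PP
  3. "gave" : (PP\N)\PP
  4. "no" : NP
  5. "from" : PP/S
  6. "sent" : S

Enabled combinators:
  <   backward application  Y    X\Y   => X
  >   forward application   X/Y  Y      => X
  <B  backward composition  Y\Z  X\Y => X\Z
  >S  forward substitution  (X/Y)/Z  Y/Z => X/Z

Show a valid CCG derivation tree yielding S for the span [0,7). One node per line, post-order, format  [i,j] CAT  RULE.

[0,7] S   >
  [0,5] S/PP   >
    [0,4] (S/PP)/NP   >
      [0,1] "park" : ((S/PP)/NP)/PP
      [1,4] PP   <
        [1,2] "idea" : N
        [2,4] PP\N   <
          [2,3] "heard" : PP
          [3,4] "gave" : (PP\N)\PP
    [4,5] "no" : NP
  [5,7] PP   >
    [5,6] "from" : PP/S
    [6,7] "sent" : S

[0,1] ((S/PP)/NP)/PP  lex  "park"
[1,2] N  lex  "idea"
[2,3] PP  lex  "heard"
[3,4] (PP\N)\PP  lex  "gave"
[2,4] PP\N  <  k=3
[1,4] PP  <  k=2
[0,4] (S/PP)/NP  >  k=1
[4,5] NP  lex  "no"
[0,5] S/PP  >  k=4
[5,6] PP/S  lex  "from"
[6,7] S  lex  "sent"
[5,7] PP  >  k=6
[0,7] S  >  k=5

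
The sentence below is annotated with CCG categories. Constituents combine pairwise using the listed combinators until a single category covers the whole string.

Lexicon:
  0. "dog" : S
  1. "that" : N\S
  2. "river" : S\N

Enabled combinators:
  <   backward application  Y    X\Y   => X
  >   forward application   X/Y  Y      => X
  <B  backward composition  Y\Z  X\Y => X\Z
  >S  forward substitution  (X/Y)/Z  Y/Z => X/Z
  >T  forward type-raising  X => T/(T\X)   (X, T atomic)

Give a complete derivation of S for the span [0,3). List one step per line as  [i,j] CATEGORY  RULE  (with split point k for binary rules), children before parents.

[0,1] S  lex  "dog"
[1,2] N\S  lex  "that"
[0,2] N  <  k=1
[2,3] S\N  lex  "river"
[0,3] S  <  k=2

[0,3] S   <
  [0,2] N   <
    [0,1] "dog" : S
    [1,2] "that" : N\S
  [2,3] "river" : S\N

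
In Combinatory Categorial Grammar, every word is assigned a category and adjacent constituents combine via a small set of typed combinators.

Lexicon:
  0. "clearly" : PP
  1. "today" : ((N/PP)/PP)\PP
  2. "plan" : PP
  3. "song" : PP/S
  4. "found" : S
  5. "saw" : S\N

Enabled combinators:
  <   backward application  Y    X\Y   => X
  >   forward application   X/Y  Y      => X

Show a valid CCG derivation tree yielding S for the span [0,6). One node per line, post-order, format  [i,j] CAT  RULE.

[0,6] S   <
  [0,5] N   >
    [0,3] N/PP   >
      [0,2] (N/PP)/PP   <
        [0,1] "clearly" : PP
        [1,2] "today" : ((N/PP)/PP)\PP
      [2,3] "plan" : PP
    [3,5] PP   >
      [3,4] "song" : PP/S
      [4,5] "found" : S
  [5,6] "saw" : S\N

[0,1] PP  lex  "clearly"
[1,2] ((N/PP)/PP)\PP  lex  "today"
[0,2] (N/PP)/PP  <  k=1
[2,3] PP  lex  "plan"
[0,3] N/PP  >  k=2
[3,4] PP/S  lex  "song"
[4,5] S  lex  "found"
[3,5] PP  >  k=4
[0,5] N  >  k=3
[5,6] S\N  lex  "saw"
[0,6] S  <  k=5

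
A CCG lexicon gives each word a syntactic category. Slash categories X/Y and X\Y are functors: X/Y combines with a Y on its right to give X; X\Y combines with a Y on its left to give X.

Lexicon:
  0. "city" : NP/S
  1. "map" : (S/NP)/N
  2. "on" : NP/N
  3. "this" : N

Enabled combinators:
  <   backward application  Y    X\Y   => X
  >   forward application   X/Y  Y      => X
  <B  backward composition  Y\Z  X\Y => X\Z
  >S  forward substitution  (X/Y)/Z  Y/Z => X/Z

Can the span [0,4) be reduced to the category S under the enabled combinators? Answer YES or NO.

NP/S (S/NP)/N NP/N N
CKY chart[0,4] = {NP}; S ∉ chart

NO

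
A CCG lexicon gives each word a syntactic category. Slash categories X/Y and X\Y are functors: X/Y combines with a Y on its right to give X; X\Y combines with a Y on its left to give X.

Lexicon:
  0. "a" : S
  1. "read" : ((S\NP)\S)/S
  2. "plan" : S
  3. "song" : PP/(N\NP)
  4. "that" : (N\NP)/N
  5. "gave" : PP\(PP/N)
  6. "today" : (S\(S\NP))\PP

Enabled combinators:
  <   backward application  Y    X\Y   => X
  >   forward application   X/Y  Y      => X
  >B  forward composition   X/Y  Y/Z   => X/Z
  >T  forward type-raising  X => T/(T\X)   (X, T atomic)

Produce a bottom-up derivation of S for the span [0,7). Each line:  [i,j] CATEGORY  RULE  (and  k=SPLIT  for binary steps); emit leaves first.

[0,1] S  lex  "a"
[1,2] ((S\NP)\S)/S  lex  "read"
[2,3] S  lex  "plan"
[1,3] (S\NP)\S  >  k=2
[0,3] S\NP  <  k=1
[3,4] PP/(N\NP)  lex  "song"
[4,5] (N\NP)/N  lex  "that"
[3,5] PP/N  >B  k=4
[5,6] PP\(PP/N)  lex  "gave"
[3,6] PP  <  k=5
[6,7] (S\(S\NP))\PP  lex  "today"
[3,7] S\(S\NP)  <  k=6
[0,7] S  <  k=3

[0,7] S   <
  [0,3] S\NP   <
    [0,1] "a" : S
    [1,3] (S\NP)\S   >
      [1,2] "read" : ((S\NP)\S)/S
      [2,3] "plan" : S
  [3,7] S\(S\NP)   <
    [3,6] PP   <
      [3,5] PP/N   >B
        [3,4] "song" : PP/(N\NP)
        [4,5] "that" : (N\NP)/N
      [5,6] "gave" : PP\(PP/N)
    [6,7] "today" : (S\(S\NP))\PP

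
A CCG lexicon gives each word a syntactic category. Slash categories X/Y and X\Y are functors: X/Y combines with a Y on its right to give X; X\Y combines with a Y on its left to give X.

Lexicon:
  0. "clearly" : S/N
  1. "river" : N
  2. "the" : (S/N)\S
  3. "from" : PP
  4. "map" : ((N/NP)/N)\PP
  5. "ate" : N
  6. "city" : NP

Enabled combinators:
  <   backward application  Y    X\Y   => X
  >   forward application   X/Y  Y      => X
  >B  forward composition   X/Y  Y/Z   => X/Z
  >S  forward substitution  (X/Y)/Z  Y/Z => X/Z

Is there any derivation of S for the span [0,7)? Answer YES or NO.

YES

[0,7] S   >
  [0,3] S/N   <
    [0,2] S   >
      [0,1] "clearly" : S/N
      [1,2] "river" : N
    [2,3] "the" : (S/N)\S
  [3,7] N   >
    [3,6] N/NP   >
      [3,5] (N/NP)/N   <
        [3,4] "from" : PP
        [4,5] "map" : ((N/NP)/N)\PP
      [5,6] "ate" : N
    [6,7] "city" : NP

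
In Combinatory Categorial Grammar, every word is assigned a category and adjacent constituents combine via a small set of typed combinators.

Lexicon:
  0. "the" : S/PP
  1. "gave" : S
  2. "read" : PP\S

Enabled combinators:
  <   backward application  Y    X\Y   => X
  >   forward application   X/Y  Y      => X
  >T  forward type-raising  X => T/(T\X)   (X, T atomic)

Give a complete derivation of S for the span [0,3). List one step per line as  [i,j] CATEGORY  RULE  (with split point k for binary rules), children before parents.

[0,1] S/PP  lex  "the"
[1,2] S  lex  "gave"
[2,3] PP\S  lex  "read"
[1,3] PP  <  k=2
[0,3] S  >  k=1

[0,3] S   >
  [0,1] "the" : S/PP
  [1,3] PP   <
    [1,2] "gave" : S
    [2,3] "read" : PP\S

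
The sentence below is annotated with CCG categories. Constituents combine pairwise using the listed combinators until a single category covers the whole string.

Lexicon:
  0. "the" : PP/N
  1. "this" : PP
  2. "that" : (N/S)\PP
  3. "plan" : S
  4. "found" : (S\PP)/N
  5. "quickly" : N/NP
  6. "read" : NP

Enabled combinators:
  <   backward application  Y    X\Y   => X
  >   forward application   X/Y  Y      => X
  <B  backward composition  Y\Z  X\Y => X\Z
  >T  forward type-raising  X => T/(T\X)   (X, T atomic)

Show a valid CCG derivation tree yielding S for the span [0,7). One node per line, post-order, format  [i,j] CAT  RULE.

[0,1] PP/N  lex  "the"
[1,2] PP  lex  "this"
[2,3] (N/S)\PP  lex  "that"
[1,3] N/S  <  k=2
[3,4] S  lex  "plan"
[1,4] N  >  k=3
[0,4] PP  >  k=1
[4,5] (S\PP)/N  lex  "found"
[5,6] N/NP  lex  "quickly"
[6,7] NP  lex  "read"
[5,7] N  >  k=6
[4,7] S\PP  >  k=5
[0,7] S  <  k=4

[0,7] S   <
  [0,4] PP   >
    [0,1] "the" : PP/N
    [1,4] N   >
      [1,3] N/S   <
        [1,2] "this" : PP
        [2,3] "that" : (N/S)\PP
      [3,4] "plan" : S
  [4,7] S\PP   >
    [4,5] "found" : (S\PP)/N
    [5,7] N   >
      [5,6] "quickly" : N/NP
      [6,7] "read" : NP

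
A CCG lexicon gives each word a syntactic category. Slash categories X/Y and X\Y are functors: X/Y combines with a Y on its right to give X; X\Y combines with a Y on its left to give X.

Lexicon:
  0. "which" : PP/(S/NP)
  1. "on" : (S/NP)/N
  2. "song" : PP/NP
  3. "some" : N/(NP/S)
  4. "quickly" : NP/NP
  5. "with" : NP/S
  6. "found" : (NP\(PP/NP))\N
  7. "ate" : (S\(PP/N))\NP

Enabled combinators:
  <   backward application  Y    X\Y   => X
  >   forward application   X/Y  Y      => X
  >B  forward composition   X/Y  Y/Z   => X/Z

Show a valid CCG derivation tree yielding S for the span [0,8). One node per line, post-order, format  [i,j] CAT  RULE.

[0,8] S   <
  [0,2] PP/N   >B
    [0,1] "which" : PP/(S/NP)
    [1,2] "on" : (S/NP)/N
  [2,8] S\(PP/N)   <
    [2,7] NP   <
      [2,3] "song" : PP/NP
      [3,7] NP\(PP/NP)   <
        [3,6] N   >
          [3,4] "some" : N/(NP/S)
          [4,6] NP/S   >B
            [4,5] "quickly" : NP/NP
            [5,6] "with" : NP/S
        [6,7] "found" : (NP\(PP/NP))\N
    [7,8] "ate" : (S\(PP/N))\NP

[0,1] PP/(S/NP)  lex  "which"
[1,2] (S/NP)/N  lex  "on"
[0,2] PP/N  >B  k=1
[2,3] PP/NP  lex  "song"
[3,4] N/(NP/S)  lex  "some"
[4,5] NP/NP  lex  "quickly"
[5,6] NP/S  lex  "with"
[4,6] NP/S  >B  k=5
[3,6] N  >  k=4
[6,7] (NP\(PP/NP))\N  lex  "found"
[3,7] NP\(PP/NP)  <  k=6
[2,7] NP  <  k=3
[7,8] (S\(PP/N))\NP  lex  "ate"
[2,8] S\(PP/N)  <  k=7
[0,8] S  <  k=2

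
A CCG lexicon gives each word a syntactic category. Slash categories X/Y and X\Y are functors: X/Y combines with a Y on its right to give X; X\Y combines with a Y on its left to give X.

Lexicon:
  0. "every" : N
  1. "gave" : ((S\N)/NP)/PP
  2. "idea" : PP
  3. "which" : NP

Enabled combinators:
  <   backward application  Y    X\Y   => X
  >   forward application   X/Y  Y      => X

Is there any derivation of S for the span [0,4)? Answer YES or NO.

YES

[0,4] S   <
  [0,1] "every" : N
  [1,4] S\N   >
    [1,3] (S\N)/NP   >
      [1,2] "gave" : ((S\N)/NP)/PP
      [2,3] "idea" : PP
    [3,4] "which" : NP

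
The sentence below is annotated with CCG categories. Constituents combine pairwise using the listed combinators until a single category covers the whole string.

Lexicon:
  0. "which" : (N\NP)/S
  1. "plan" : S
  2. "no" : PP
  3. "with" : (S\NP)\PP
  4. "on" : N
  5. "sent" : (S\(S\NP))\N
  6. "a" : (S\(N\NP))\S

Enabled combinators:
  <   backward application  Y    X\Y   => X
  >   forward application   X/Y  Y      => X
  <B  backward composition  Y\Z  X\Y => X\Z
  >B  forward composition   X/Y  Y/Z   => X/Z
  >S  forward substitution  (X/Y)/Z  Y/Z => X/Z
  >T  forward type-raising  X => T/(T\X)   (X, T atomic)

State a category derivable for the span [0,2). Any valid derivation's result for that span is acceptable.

[0,7] S   <
  [0,2] N\NP   >
    [0,1] "which" : (N\NP)/S
    [1,2] "plan" : S
  [2,7] S\(N\NP)   <
    [2,6] S   <
      [2,4] S\NP   <
        [2,3] "no" : PP
        [3,4] "with" : (S\NP)\PP
      [4,6] S\(S\NP)   <
        [4,5] "on" : N
        [5,6] "sent" : (S\(S\NP))\N
    [6,7] "a" : (S\(N\NP))\S

N\NP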